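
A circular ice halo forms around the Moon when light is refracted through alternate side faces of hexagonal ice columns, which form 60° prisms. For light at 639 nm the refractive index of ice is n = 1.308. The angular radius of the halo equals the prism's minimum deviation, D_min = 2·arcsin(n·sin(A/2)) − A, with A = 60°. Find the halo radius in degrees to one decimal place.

n·sin(A/2) = 1.308 × sin 30° = 1.308 × 0.5000 = 0.6540.
D_min = 2·arcsin(0.6540) − 60° = 2 × 40.844° − 60° = 21.688°.

21.7°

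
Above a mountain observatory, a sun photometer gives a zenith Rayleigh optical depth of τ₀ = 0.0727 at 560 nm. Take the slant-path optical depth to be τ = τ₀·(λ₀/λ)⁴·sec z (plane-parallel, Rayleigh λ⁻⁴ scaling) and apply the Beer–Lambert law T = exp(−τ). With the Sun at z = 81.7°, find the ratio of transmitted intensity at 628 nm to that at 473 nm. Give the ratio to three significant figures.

1.96

Airmass: sec 81.7° = 6.9273.
τ(628 nm) = 0.0727 × (560/628)⁴ × 6.9273 = 0.0727 × 0.6323 × 6.9273 = 0.3184.
τ(473 nm) = 0.0727 × (560/473)⁴ × 6.9273 = 0.0727 × 1.9648 × 6.9273 = 0.9895.
T(628)/T(473) = exp(τ_B − τ_A) = exp(0.6710) = 1.9563.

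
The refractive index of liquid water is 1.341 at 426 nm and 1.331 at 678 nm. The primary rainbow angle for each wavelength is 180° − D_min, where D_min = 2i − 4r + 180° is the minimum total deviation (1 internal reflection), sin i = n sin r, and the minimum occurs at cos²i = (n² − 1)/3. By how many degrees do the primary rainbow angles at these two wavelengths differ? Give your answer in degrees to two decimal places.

At 426 nm (n = 1.341): cos²i = 0.26609 → i = 58.946°, r = 39.705°, D_min = 139.071°, rainbow angle = 40.929°.
At 678 nm (n = 1.331): cos²i = 0.25719 → i = 59.527°, r = 40.356°, D_min = 137.630°, rainbow angle = 42.370°.
Angular width = |40.929° − 42.370°| = 1.441°.

1.44°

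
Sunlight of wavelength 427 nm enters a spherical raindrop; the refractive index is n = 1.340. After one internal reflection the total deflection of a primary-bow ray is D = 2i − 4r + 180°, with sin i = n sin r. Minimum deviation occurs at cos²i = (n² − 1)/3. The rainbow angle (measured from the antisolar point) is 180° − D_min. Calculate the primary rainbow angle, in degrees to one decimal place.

cos²i = (1.79560 − 1)/3 = 0.26520; i = arccos(0.51498) = 59.004°.
sin r = sin 59.004°/1.340 = 0.63971; r = 39.770°.
D_min = 2·59.004° − 4·39.770° + 180° = 138.929°.
Rainbow angle = 180° − D_min = 41.071°.

41.1°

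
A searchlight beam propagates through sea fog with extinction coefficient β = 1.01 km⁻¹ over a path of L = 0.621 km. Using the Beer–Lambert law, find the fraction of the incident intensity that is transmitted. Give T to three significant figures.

0.534

τ = β·L = 1.01 × 0.621 = 0.6272.
T = exp(−0.6272) = 0.5341.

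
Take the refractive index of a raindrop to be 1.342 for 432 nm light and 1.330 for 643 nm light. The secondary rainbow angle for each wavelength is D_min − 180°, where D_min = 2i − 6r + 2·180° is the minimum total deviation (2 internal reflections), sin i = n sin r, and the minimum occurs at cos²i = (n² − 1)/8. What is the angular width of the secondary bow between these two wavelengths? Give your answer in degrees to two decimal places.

3.12°

At 432 nm (n = 1.342): cos²i = 0.10012 → i = 71.554°, r = 44.981°, D_min = 233.222°, rainbow angle = 53.222°.
At 643 nm (n = 1.330): cos²i = 0.09611 → i = 71.940°, r = 45.630°, D_min = 230.101°, rainbow angle = 50.101°.
Angular width = |53.222° − 50.101°| = 3.121°.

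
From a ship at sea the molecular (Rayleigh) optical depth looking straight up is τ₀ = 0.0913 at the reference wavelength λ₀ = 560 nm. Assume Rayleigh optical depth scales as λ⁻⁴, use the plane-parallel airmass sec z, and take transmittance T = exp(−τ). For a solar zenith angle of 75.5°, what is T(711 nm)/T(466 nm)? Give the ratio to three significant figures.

1.86

Airmass: sec 75.5° = 3.9939.
τ(711 nm) = 0.0913 × (560/711)⁴ × 3.9939 = 0.0913 × 0.3848 × 3.9939 = 0.1403.
τ(466 nm) = 0.0913 × (560/466)⁴ × 3.9939 = 0.0913 × 2.0855 × 3.9939 = 0.7605.
T(711)/T(466) = exp(τ_B − τ_A) = exp(0.6201) = 1.8592.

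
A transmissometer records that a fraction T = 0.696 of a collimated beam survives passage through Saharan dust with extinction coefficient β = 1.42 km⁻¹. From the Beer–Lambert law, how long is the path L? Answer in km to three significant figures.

0.255 km

Beer–Lambert: T = exp(−βL) ⇒ L = −ln(T)/β = −ln(0.696)/1.42 = 0.3624/1.42 = 0.2552 km.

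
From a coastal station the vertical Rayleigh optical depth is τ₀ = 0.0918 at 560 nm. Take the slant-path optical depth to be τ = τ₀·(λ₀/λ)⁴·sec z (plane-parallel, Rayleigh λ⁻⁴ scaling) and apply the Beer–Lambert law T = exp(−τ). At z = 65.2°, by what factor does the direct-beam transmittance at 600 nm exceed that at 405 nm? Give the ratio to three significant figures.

Airmass: sec 65.2° = 2.3841.
τ(600 nm) = 0.0918 × (560/600)⁴ × 2.3841 = 0.0918 × 0.7588 × 2.3841 = 0.1661.
τ(405 nm) = 0.0918 × (560/405)⁴ × 2.3841 = 0.0918 × 3.6554 × 2.3841 = 0.8000.
T(600)/T(405) = exp(τ_B − τ_A) = exp(0.6339) = 1.8850.

1.89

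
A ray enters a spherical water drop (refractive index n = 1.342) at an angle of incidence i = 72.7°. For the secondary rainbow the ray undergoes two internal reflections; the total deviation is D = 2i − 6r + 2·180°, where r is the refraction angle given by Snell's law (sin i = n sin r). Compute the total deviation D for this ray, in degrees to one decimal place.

233.3°

sin r = sin 72.7° / 1.342 = 0.9548/1.342 = 0.7114; r = 45.35°.
D = 2·72.7° − 6·45.35° + 2·180° = 145.40° − 272.12° + 360° = 233.28°.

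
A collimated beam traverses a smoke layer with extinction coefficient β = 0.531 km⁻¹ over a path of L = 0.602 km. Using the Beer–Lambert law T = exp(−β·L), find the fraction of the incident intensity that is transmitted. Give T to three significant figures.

0.726

τ = β·L = 0.531 × 0.602 = 0.3197.
T = exp(−0.3197) = 0.7264.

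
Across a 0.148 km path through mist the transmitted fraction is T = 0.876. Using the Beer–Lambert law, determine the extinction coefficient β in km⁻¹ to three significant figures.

Beer–Lambert: T = exp(−βL) ⇒ β = −ln(T)/L = −ln(0.876)/0.148 = 0.1324/0.148 = 0.8945 km⁻¹.

0.895 km⁻¹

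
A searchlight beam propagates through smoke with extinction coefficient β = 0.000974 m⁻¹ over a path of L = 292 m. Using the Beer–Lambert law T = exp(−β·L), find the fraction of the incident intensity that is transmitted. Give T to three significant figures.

τ = β·L = 0.000974 × 292 = 0.2844.
T = exp(−0.2844) = 0.7525.

0.752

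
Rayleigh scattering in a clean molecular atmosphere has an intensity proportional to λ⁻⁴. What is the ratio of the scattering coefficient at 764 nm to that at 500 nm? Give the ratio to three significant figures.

0.183

Rayleigh scattering ∝ λ⁻⁴, so the ratio of coefficients is the inverse fourth power of the wavelength ratio.
σ(764)/σ(500) = (500/764)⁴ = (0.6545)⁴ = 0.1834.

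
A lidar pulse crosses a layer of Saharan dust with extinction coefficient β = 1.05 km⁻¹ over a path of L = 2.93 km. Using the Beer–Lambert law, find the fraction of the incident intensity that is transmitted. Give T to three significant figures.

0.0461

τ = β·L = 1.05 × 2.93 = 3.0765.
T = exp(−3.0765) = 0.0461.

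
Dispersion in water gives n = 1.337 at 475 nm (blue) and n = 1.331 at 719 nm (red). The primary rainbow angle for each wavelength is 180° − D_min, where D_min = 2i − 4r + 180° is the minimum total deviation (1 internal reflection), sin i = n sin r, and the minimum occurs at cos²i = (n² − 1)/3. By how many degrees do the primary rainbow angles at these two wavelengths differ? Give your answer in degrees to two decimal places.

At 475 nm (n = 1.337): cos²i = 0.26252 → i = 59.178°, r = 39.964°, D_min = 138.500°, rainbow angle = 41.500°.
At 719 nm (n = 1.331): cos²i = 0.25719 → i = 59.527°, r = 40.356°, D_min = 137.630°, rainbow angle = 42.370°.
Angular width = |41.500° − 42.370°| = 0.870°.

0.87°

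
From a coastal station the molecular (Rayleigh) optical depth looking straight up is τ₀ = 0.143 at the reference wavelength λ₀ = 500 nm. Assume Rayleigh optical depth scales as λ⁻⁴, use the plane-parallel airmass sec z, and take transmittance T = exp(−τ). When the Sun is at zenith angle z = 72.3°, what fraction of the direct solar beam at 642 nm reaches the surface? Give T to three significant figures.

sec 72.3° = 3.2891.
τ = 0.143 × (500/642)⁴ × 3.2891 = 0.143 × 0.3679 × 3.2891 = 0.1730.
T = exp(−0.1730) = 0.8411.

0.841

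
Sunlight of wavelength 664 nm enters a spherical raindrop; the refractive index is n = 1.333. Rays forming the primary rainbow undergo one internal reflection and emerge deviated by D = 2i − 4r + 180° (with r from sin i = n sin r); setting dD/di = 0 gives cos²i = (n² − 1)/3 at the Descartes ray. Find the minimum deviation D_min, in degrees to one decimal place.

cos²i = (1.77689 − 1)/3 = 0.25896; i = arccos(0.50888) = 59.410°.
sin r = sin 59.410°/1.333 = 0.64579; r = 40.225°.
D_min = 2·59.410° − 4·40.225° + 180° = 137.922°.

137.9°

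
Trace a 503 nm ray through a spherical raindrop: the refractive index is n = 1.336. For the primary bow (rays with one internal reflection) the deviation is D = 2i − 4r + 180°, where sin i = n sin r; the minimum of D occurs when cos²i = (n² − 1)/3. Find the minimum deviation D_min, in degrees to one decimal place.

138.4°

cos²i = (1.78490 − 1)/3 = 0.26163; i = arccos(0.51150) = 59.236°.
sin r = sin 59.236°/1.336 = 0.64318; r = 40.029°.
D_min = 2·59.236° − 4·40.029° + 180° = 138.356°.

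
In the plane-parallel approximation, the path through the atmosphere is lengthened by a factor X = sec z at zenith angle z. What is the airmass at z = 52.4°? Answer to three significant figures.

X = sec z = 1/cos 52.4° = 1/0.6101 = 1.6390.

1.64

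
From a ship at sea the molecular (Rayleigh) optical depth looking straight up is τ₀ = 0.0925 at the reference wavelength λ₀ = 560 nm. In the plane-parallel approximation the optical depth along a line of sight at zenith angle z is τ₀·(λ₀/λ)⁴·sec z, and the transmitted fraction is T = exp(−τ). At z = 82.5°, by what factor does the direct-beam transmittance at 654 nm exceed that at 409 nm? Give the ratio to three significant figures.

8.25

Airmass: sec 82.5° = 7.6613.
τ(654 nm) = 0.0925 × (560/654)⁴ × 7.6613 = 0.0925 × 0.5376 × 7.6613 = 0.3810.
τ(409 nm) = 0.0925 × (560/409)⁴ × 7.6613 = 0.0925 × 3.5145 × 7.6613 = 2.4906.
T(654)/T(409) = exp(τ_B − τ_A) = exp(2.1096) = 8.2452.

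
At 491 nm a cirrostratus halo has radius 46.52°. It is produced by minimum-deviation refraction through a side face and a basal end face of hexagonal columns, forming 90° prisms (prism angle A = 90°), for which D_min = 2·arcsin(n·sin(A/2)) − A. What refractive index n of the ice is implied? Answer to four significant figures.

Rearranging: n = sin((D_min + A)/2) / sin(A/2).
(D_min + A)/2 = (46.52° + 90°)/2 = 68.260°.
n = sin 68.260° / sin 45° = 0.9289 / 0.7071 = 1.3136.

1.314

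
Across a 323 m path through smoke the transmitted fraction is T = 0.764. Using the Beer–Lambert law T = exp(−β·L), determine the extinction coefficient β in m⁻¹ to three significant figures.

0.000833 m⁻¹

Beer–Lambert: T = exp(−βL) ⇒ β = −ln(T)/L = −ln(0.764)/323 = 0.2692/323 = 0.0008334 m⁻¹.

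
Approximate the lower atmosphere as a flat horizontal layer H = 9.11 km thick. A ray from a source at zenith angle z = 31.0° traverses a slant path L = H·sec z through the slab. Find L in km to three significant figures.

10.6 km

sec z = 1/cos 31.0° = 1.1666.
L = 9.11 × 1.1666 = 10.628 km.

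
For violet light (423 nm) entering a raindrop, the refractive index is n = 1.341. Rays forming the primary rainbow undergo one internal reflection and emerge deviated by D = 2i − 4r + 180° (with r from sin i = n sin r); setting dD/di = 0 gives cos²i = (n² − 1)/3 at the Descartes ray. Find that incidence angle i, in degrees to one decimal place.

58.9°

cos²i = (1.341² − 1)/3 = (1.79828 − 1)/3 = 0.26609.
cos i = 0.51584, so i = 58.946°.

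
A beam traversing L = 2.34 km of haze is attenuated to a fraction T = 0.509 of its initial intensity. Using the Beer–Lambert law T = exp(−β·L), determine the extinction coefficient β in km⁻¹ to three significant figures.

0.289 km⁻¹

Beer–Lambert: T = exp(−βL) ⇒ β = −ln(T)/L = −ln(0.509)/2.34 = 0.6753/2.34 = 0.2886 km⁻¹.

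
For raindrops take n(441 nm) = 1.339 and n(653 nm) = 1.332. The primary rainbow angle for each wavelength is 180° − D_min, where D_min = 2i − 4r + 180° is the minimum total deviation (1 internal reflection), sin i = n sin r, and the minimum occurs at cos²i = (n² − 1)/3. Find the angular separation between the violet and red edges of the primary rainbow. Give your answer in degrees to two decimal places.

At 441 nm (n = 1.339): cos²i = 0.26431 → i = 59.062°, r = 39.834°, D_min = 138.786°, rainbow angle = 41.214°.
At 653 nm (n = 1.332): cos²i = 0.25807 → i = 59.469°, r = 40.290°, D_min = 137.776°, rainbow angle = 42.224°.
Angular width = |41.214° − 42.224°| = 1.010°.

1.01°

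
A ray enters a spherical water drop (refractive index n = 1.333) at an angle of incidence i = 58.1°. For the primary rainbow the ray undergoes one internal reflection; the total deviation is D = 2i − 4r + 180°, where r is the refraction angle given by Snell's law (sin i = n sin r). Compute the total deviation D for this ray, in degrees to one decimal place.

138.0°

sin r = sin 58.1° / 1.333 = 0.8490/1.333 = 0.6369; r = 39.56°.
D = 2·58.1° − 4·39.56° + 180° = 116.20° − 158.24° + 180° = 137.96°.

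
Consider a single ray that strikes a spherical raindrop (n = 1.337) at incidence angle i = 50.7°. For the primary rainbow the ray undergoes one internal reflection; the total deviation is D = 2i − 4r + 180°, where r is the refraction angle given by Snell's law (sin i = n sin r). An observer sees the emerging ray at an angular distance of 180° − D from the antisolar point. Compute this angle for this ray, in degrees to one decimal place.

sin r = sin 50.7° / 1.337 = 0.7738/1.337 = 0.5788; r = 35.37°.
D = 2·50.7° − 4·35.37° + 180° = 101.40° − 141.46° + 180° = 139.94°.
Angle from antisolar point = 180° − D = 40.06°.

40.1°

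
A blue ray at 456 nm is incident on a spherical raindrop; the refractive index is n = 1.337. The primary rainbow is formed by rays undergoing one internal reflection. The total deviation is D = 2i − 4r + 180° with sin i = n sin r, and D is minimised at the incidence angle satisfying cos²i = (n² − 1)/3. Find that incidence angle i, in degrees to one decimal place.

cos²i = (1.337² − 1)/3 = (1.78757 − 1)/3 = 0.26252.
cos i = 0.51237, so i = 59.178°.

59.2°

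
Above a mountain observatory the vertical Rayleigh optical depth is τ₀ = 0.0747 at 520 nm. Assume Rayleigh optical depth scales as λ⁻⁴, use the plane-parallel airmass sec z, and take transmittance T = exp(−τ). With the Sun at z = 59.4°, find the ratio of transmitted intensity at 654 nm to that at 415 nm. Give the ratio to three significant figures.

1.35

Airmass: sec 59.4° = 1.9645.
τ(654 nm) = 0.0747 × (520/654)⁴ × 1.9645 = 0.0747 × 0.3997 × 1.9645 = 0.0587.
τ(415 nm) = 0.0747 × (520/415)⁴ × 1.9645 = 0.0747 × 2.4650 × 1.9645 = 0.3617.
T(654)/T(415) = exp(τ_B − τ_A) = exp(0.3031) = 1.3540.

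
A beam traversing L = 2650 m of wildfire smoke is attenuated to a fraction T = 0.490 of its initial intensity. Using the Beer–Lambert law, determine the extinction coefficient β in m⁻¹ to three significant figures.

Beer–Lambert: T = exp(−βL) ⇒ β = −ln(T)/L = −ln(0.490)/2650 = 0.7133/2650 = 0.0002692 m⁻¹.

0.000269 m⁻¹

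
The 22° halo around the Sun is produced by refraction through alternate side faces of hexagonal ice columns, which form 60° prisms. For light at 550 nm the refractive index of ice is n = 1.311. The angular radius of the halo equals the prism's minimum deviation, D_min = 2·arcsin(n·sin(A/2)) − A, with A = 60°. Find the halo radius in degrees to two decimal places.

n·sin(A/2) = 1.311 × sin 30° = 1.311 × 0.5000 = 0.6555.
D_min = 2·arcsin(0.6555) − 60° = 2 × 40.958° − 60° = 21.915°.

21.92°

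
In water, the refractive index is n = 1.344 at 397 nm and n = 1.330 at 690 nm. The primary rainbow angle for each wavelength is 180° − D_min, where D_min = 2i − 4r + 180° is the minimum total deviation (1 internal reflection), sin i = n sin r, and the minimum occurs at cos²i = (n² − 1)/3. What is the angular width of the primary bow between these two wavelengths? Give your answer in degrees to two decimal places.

At 397 nm (n = 1.344): cos²i = 0.26878 → i = 58.772°, r = 39.512°, D_min = 139.495°, rainbow angle = 40.505°.
At 690 nm (n = 1.330): cos²i = 0.25630 → i = 59.585°, r = 40.422°, D_min = 137.484°, rainbow angle = 42.516°.
Angular width = |40.505° − 42.516°| = 2.011°.

2.01°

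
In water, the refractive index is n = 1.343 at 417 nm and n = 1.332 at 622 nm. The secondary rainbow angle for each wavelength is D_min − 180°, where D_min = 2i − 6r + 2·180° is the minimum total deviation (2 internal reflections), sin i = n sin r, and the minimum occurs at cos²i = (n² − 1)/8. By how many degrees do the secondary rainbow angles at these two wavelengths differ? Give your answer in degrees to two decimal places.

2.85°

At 417 nm (n = 1.343): cos²i = 0.10046 → i = 71.522°, r = 44.928°, D_min = 233.478°, rainbow angle = 53.478°.
At 622 nm (n = 1.332): cos²i = 0.09678 → i = 71.875°, r = 45.520°, D_min = 230.628°, rainbow angle = 50.628°.
Angular width = |53.478° − 50.628°| = 2.849°.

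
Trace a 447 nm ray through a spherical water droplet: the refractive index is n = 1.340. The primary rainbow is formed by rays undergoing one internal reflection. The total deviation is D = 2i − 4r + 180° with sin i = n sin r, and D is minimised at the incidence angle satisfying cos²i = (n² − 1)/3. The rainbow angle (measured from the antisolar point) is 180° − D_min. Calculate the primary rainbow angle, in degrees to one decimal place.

41.1°

cos²i = (1.79560 − 1)/3 = 0.26520; i = arccos(0.51498) = 59.004°.
sin r = sin 59.004°/1.340 = 0.63971; r = 39.770°.
D_min = 2·59.004° − 4·39.770° + 180° = 138.929°.
Rainbow angle = 180° − D_min = 41.071°.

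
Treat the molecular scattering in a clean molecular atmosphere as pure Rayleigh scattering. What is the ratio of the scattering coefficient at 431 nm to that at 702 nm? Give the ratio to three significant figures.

7.04

Rayleigh scattering ∝ λ⁻⁴, so the ratio of coefficients is the inverse fourth power of the wavelength ratio.
σ(431)/σ(702) = (702/431)⁴ = (1.6288)⁴ = 7.038.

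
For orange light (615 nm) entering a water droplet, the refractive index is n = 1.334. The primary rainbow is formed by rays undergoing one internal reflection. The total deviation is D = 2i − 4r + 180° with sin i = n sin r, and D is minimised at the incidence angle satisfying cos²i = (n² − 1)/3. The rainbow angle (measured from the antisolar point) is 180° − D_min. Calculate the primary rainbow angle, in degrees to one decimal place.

cos²i = (1.77956 − 1)/3 = 0.25985; i = arccos(0.50976) = 59.352°.
sin r = sin 59.352°/1.334 = 0.64492; r = 40.159°.
D_min = 2·59.352° − 4·40.159° + 180° = 138.067°.
Rainbow angle = 180° − D_min = 41.933°.

41.9°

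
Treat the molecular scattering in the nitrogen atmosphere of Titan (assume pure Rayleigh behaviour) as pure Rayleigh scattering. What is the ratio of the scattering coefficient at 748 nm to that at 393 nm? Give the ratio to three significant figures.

0.0762

Rayleigh scattering ∝ λ⁻⁴, so the ratio of coefficients is the inverse fourth power of the wavelength ratio.
σ(748)/σ(393) = (393/748)⁴ = (0.5254)⁴ = 0.0762.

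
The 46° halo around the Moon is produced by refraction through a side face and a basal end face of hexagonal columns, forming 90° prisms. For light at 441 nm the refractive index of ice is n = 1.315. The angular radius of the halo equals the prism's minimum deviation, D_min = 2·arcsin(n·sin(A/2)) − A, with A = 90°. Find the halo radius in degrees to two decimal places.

n·sin(A/2) = 1.315 × sin 45° = 1.315 × 0.7071 = 0.9298.
D_min = 2·arcsin(0.9298) − 90° = 2 × 68.411° − 90° = 46.821°.

46.82°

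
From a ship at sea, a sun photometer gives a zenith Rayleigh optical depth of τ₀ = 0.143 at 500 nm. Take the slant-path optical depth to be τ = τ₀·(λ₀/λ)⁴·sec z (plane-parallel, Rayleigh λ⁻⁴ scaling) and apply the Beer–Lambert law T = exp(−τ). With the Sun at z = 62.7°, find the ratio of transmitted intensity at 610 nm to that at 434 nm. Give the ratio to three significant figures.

1.50

Airmass: sec 62.7° = 2.1803.
τ(610 nm) = 0.143 × (500/610)⁴ × 2.1803 = 0.143 × 0.4514 × 2.1803 = 0.1407.
τ(434 nm) = 0.143 × (500/434)⁴ × 2.1803 = 0.143 × 1.7617 × 2.1803 = 0.5493.
T(610)/T(434) = exp(τ_B − τ_A) = exp(0.4085) = 1.5046.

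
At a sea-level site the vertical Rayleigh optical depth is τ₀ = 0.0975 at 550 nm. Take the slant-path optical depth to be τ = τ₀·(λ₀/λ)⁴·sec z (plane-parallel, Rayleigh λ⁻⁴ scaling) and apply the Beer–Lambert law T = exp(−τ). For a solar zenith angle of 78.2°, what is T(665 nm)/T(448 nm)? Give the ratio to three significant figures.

Airmass: sec 78.2° = 4.8901.
τ(665 nm) = 0.0975 × (550/665)⁴ × 4.8901 = 0.0975 × 0.4679 × 4.8901 = 0.2231.
τ(448 nm) = 0.0975 × (550/448)⁴ × 4.8901 = 0.0975 × 2.2716 × 4.8901 = 1.0831.
T(665)/T(448) = exp(τ_B − τ_A) = exp(0.8600) = 2.3631.

2.36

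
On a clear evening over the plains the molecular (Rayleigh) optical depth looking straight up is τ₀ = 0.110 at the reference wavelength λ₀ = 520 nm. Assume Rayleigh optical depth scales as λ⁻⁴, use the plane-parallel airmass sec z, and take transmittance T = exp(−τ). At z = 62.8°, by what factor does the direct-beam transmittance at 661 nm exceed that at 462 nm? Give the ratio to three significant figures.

Airmass: sec 62.8° = 2.1877.
τ(661 nm) = 0.110 × (520/661)⁴ × 2.1877 = 0.110 × 0.3830 × 2.1877 = 0.0922.
τ(462 nm) = 0.110 × (520/462)⁴ × 2.1877 = 0.110 × 1.6049 × 2.1877 = 0.3862.
T(661)/T(462) = exp(τ_B − τ_A) = exp(0.2940) = 1.3418.

1.34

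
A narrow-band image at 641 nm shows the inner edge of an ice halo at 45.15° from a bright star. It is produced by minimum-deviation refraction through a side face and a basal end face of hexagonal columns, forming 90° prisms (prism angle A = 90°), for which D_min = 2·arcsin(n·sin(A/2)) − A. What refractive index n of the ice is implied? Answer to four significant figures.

Rearranging: n = sin((D_min + A)/2) / sin(A/2).
(D_min + A)/2 = (45.15° + 90°)/2 = 67.575°.
n = sin 67.575° / sin 45° = 0.9244 / 0.7071 = 1.3073.

1.307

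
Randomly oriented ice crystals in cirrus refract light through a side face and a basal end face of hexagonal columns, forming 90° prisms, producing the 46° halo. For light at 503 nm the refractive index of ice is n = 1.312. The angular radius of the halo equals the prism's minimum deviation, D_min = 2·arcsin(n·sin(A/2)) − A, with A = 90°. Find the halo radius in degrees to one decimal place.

n·sin(A/2) = 1.312 × sin 45° = 1.312 × 0.7071 = 0.9277.
D_min = 2·arcsin(0.9277) − 90° = 2 × 68.083° − 90° = 46.166°.

46.2°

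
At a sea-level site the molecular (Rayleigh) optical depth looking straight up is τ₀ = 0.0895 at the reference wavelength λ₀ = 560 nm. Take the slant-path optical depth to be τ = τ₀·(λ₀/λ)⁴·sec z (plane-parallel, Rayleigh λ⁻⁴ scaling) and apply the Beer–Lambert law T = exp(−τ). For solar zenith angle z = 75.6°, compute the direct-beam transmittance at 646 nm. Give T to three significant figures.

0.816

sec 75.6° = 4.0211.
τ = 0.0895 × (560/646)⁴ × 4.0211 = 0.0895 × 0.5647 × 4.0211 = 0.2032.
T = exp(−0.2032) = 0.8161.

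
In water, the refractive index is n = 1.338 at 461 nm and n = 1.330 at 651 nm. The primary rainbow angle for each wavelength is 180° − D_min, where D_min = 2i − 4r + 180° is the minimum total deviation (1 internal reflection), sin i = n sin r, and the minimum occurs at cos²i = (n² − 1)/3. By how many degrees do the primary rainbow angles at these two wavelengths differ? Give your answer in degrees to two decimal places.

1.16°

At 461 nm (n = 1.338): cos²i = 0.26341 → i = 59.120°, r = 39.899°, D_min = 138.643°, rainbow angle = 41.357°.
At 651 nm (n = 1.330): cos²i = 0.25630 → i = 59.585°, r = 40.422°, D_min = 137.484°, rainbow angle = 42.516°.
Angular width = |41.357° − 42.516°| = 1.160°.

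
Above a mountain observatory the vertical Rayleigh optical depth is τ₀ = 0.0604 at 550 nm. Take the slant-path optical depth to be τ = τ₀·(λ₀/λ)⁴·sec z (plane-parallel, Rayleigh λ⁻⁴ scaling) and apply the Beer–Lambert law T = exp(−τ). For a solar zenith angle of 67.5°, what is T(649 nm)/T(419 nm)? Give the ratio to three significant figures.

Airmass: sec 67.5° = 2.6131.
τ(649 nm) = 0.0604 × (550/649)⁴ × 2.6131 = 0.0604 × 0.5158 × 2.6131 = 0.0814.
τ(419 nm) = 0.0604 × (550/419)⁴ × 2.6131 = 0.0604 × 2.9689 × 2.6131 = 0.4686.
T(649)/T(419) = exp(τ_B − τ_A) = exp(0.3872) = 1.4728.

1.47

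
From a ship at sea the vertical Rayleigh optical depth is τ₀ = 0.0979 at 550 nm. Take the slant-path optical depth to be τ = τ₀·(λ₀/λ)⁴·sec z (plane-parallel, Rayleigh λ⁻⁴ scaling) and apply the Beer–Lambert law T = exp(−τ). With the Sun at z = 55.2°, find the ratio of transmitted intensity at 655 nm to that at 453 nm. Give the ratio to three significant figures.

Airmass: sec 55.2° = 1.7522.
τ(655 nm) = 0.0979 × (550/655)⁴ × 1.7522 = 0.0979 × 0.4971 × 1.7522 = 0.0853.
τ(453 nm) = 0.0979 × (550/453)⁴ × 1.7522 = 0.0979 × 2.1730 × 1.7522 = 0.3728.
T(655)/T(453) = exp(τ_B − τ_A) = exp(0.2875) = 1.3331.

1.33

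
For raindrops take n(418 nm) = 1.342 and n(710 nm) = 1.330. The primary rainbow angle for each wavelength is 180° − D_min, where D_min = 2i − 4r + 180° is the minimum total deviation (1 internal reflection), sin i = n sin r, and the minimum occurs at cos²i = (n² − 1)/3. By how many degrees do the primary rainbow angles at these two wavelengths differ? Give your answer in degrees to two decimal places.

At 418 nm (n = 1.342): cos²i = 0.26699 → i = 58.888°, r = 39.641°, D_min = 139.213°, rainbow angle = 40.787°.
At 710 nm (n = 1.330): cos²i = 0.25630 → i = 59.585°, r = 40.422°, D_min = 137.484°, rainbow angle = 42.516°.
Angular width = |40.787° − 42.516°| = 1.729°.

1.73°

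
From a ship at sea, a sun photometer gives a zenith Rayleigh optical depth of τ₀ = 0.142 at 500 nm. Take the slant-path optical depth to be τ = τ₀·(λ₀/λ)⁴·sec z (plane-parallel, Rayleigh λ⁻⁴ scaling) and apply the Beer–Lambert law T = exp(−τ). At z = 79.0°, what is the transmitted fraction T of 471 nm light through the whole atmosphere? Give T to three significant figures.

0.389

sec 79.0° = 5.2408.
τ = 0.142 × (500/471)⁴ × 5.2408 = 0.142 × 1.2700 × 5.2408 = 0.9451.
T = exp(−0.9451) = 0.3886.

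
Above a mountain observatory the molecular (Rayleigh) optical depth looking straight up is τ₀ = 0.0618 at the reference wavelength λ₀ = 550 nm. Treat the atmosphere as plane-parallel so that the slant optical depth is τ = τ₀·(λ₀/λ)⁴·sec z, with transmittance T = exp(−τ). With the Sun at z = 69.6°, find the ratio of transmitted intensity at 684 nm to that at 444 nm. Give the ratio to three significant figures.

Airmass: sec 69.6° = 2.8688.
τ(684 nm) = 0.0618 × (550/684)⁴ × 2.8688 = 0.0618 × 0.4180 × 2.8688 = 0.0741.
τ(444 nm) = 0.0618 × (550/444)⁴ × 2.8688 = 0.0618 × 2.3546 × 2.8688 = 0.4175.
T(684)/T(444) = exp(τ_B − τ_A) = exp(0.3433) = 1.4097.

1.41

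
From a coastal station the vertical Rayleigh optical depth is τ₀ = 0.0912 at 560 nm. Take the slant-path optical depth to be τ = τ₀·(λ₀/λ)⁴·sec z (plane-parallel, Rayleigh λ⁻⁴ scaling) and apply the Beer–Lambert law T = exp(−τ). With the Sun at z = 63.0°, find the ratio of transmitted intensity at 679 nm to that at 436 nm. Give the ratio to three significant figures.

1.57

Airmass: sec 63.0° = 2.2027.
τ(679 nm) = 0.0912 × (560/679)⁴ × 2.2027 = 0.0912 × 0.4627 × 2.2027 = 0.0929.
τ(436 nm) = 0.0912 × (560/436)⁴ × 2.2027 = 0.0912 × 2.7215 × 2.2027 = 0.5467.
T(679)/T(436) = exp(τ_B − τ_A) = exp(0.4538) = 1.5742.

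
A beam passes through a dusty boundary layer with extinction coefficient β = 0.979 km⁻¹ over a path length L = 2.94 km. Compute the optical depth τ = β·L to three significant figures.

τ = β·L = 0.979 × 2.94 = 2.8783.

2.88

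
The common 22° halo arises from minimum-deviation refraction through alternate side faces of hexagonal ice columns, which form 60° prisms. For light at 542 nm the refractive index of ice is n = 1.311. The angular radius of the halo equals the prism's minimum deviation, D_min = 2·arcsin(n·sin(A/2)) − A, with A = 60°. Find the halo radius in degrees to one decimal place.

n·sin(A/2) = 1.311 × sin 30° = 1.311 × 0.5000 = 0.6555.
D_min = 2·arcsin(0.6555) − 60° = 2 × 40.958° − 60° = 21.915°.

21.9°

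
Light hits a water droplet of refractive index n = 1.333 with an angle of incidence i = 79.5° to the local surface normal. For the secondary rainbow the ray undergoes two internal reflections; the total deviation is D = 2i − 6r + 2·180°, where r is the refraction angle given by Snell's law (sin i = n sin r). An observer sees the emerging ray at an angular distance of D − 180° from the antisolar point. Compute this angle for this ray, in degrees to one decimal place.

sin r = sin 79.5° / 1.333 = 0.9833/1.333 = 0.7376; r = 47.53°.
D = 2·79.5° − 6·47.53° + 2·180° = 159.00° − 285.18° + 360° = 233.82°.
Angle from antisolar point = D − 180° = 53.82°.

53.8°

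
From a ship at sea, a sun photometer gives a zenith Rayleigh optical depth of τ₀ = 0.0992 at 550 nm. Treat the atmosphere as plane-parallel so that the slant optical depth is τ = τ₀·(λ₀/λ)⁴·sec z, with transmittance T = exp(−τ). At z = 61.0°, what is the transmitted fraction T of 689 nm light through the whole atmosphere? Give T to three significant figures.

sec 61.0° = 2.0627.
τ = 0.0992 × (550/689)⁴ × 2.0627 = 0.0992 × 0.4060 × 2.0627 = 0.0831.
T = exp(−0.0831) = 0.9203.

0.920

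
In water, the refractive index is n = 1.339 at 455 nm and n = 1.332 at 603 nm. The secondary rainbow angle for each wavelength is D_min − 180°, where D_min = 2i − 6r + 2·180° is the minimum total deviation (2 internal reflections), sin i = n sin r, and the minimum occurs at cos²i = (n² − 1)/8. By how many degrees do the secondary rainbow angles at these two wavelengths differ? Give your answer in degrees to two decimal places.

At 455 nm (n = 1.339): cos²i = 0.09912 → i = 71.650°, r = 45.141°, D_min = 232.451°, rainbow angle = 52.451°.
At 603 nm (n = 1.332): cos²i = 0.09678 → i = 71.875°, r = 45.520°, D_min = 230.628°, rainbow angle = 50.628°.
Angular width = |52.451° − 50.628°| = 1.823°.

1.82°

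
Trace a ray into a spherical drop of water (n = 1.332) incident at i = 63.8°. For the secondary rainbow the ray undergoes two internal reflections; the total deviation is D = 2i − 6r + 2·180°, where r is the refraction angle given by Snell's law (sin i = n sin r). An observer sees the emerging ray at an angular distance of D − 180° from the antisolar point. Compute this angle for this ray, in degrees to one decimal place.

53.5°

sin r = sin 63.8° / 1.332 = 0.8973/1.332 = 0.6736; r = 42.35°.
D = 2·63.8° − 6·42.35° + 2·180° = 127.60° − 254.08° + 360° = 233.52°.
Angle from antisolar point = D − 180° = 53.52°.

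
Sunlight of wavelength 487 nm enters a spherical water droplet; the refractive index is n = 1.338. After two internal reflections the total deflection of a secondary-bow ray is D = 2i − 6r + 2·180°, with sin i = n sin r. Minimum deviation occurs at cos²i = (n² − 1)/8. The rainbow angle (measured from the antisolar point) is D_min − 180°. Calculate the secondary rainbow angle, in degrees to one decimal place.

52.2°

cos²i = (1.79024 − 1)/8 = 0.09878; i = arccos(0.31429) = 71.682°.
sin r = sin 71.682°/1.338 = 0.70951; r = 45.195°.
D_min = 2·71.682° − 6·45.195° + 360° = 232.193°.
Rainbow angle = D_min − 180° = 52.193°.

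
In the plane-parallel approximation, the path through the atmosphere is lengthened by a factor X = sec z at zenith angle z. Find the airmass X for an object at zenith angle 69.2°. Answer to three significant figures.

2.82

X = sec z = 1/cos 69.2° = 1/0.3551 = 2.8161.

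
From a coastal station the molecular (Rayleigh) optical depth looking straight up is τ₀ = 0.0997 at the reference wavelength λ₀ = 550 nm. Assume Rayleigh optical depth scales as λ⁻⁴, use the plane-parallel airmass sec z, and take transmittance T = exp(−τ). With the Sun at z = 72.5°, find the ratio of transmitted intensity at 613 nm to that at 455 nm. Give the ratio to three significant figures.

Airmass: sec 72.5° = 3.3255.
τ(613 nm) = 0.0997 × (550/613)⁴ × 3.3255 = 0.0997 × 0.6481 × 3.3255 = 0.2149.
τ(455 nm) = 0.0997 × (550/455)⁴ × 3.3255 = 0.0997 × 2.1350 × 3.3255 = 0.7079.
T(613)/T(455) = exp(τ_B − τ_A) = exp(0.4930) = 1.6372.

1.64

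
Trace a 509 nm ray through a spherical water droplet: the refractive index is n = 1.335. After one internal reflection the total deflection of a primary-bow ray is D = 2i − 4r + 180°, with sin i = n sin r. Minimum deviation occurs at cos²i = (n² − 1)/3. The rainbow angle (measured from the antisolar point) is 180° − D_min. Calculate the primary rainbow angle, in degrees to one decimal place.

41.8°

cos²i = (1.78222 − 1)/3 = 0.26074; i = arccos(0.51063) = 59.294°.
sin r = sin 59.294°/1.335 = 0.64405; r = 40.094°.
D_min = 2·59.294° − 4·40.094° + 180° = 138.212°.
Rainbow angle = 180° − D_min = 41.788°.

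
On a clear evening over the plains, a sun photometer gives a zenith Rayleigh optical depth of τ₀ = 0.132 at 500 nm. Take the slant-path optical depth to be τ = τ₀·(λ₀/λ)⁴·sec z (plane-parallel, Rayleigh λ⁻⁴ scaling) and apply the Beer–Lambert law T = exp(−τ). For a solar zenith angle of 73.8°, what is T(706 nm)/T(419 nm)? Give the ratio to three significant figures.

2.32

Airmass: sec 73.8° = 3.5843.
τ(706 nm) = 0.132 × (500/706)⁴ × 3.5843 = 0.132 × 0.2516 × 3.5843 = 0.1190.
τ(419 nm) = 0.132 × (500/419)⁴ × 3.5843 = 0.132 × 2.0278 × 3.5843 = 0.9594.
T(706)/T(419) = exp(τ_B − τ_A) = exp(0.8404) = 2.3173.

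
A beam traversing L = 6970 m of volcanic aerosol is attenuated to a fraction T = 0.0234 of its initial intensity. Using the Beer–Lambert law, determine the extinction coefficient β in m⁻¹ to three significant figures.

0.000539 m⁻¹

Beer–Lambert: T = exp(−βL) ⇒ β = −ln(T)/L = −ln(0.0234)/6970 = 3.7550/6970 = 0.0005387 m⁻¹.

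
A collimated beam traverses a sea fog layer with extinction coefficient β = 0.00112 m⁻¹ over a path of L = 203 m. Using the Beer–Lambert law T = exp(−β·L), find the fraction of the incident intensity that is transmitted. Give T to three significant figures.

τ = β·L = 0.00112 × 203 = 0.2274.
T = exp(−0.2274) = 0.7966.

0.797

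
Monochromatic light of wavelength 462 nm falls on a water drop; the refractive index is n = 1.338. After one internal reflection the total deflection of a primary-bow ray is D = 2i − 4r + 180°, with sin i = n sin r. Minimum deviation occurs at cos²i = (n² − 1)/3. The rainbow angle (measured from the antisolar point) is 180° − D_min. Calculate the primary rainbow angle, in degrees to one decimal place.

41.4°

cos²i = (1.79024 − 1)/3 = 0.26341; i = arccos(0.51324) = 59.120°.
sin r = sin 59.120°/1.338 = 0.64144; r = 39.899°.
D_min = 2·59.120° − 4·39.899° + 180° = 138.643°.
Rainbow angle = 180° − D_min = 41.357°.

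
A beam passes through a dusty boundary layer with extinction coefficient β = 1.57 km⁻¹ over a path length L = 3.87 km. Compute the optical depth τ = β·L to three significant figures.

6.08

τ = β·L = 1.57 × 3.87 = 6.0759.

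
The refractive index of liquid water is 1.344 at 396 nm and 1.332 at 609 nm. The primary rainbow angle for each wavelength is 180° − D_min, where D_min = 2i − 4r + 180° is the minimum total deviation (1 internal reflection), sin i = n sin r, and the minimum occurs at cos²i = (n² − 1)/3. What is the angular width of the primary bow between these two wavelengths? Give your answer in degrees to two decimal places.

1.72°

At 396 nm (n = 1.344): cos²i = 0.26878 → i = 58.772°, r = 39.512°, D_min = 139.495°, rainbow angle = 40.505°.
At 609 nm (n = 1.332): cos²i = 0.25807 → i = 59.469°, r = 40.290°, D_min = 137.776°, rainbow angle = 42.224°.
Angular width = |40.505° − 42.224°| = 1.719°.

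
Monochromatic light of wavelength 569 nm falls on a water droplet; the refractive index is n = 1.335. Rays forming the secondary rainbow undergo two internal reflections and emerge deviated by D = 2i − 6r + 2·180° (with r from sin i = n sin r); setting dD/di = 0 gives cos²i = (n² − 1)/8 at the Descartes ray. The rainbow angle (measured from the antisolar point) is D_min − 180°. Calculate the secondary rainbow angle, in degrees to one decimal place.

cos²i = (1.78222 − 1)/8 = 0.09778; i = arccos(0.31269) = 71.778°.
sin r = sin 71.778°/1.335 = 0.71150; r = 45.357°.
D_min = 2·71.778° − 6·45.357° + 360° = 231.414°.
Rainbow angle = D_min − 180° = 51.414°.

51.4°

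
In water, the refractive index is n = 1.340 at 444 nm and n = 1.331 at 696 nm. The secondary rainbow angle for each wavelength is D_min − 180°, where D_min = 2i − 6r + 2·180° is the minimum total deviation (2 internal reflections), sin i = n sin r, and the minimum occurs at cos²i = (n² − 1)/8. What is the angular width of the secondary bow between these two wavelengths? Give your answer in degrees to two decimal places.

At 444 nm (n = 1.340): cos²i = 0.09945 → i = 71.618°, r = 45.088°, D_min = 232.709°, rainbow angle = 52.709°.
At 696 nm (n = 1.331): cos²i = 0.09645 → i = 71.907°, r = 45.575°, D_min = 230.365°, rainbow angle = 50.365°.
Angular width = |52.709° − 50.365°| = 2.344°.

2.34°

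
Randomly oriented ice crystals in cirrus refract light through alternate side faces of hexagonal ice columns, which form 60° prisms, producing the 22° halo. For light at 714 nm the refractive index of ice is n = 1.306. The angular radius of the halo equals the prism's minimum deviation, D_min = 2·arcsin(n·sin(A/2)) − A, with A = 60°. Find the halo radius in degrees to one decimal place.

n·sin(A/2) = 1.306 × sin 30° = 1.306 × 0.5000 = 0.6530.
D_min = 2·arcsin(0.6530) − 60° = 2 × 40.768° − 60° = 21.536°.

21.5°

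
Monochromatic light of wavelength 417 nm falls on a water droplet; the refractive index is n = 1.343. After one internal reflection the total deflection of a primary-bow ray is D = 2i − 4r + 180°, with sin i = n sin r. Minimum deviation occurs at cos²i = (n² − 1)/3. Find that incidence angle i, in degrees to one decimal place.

58.8°

cos²i = (1.343² − 1)/3 = (1.80365 − 1)/3 = 0.26788.
cos i = 0.51757, so i = 58.830°.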